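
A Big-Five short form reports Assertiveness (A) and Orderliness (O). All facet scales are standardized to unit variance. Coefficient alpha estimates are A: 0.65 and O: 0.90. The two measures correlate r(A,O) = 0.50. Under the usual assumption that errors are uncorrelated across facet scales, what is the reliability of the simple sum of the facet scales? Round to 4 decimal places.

0.8500

Var(A+O) = 2 + 2·[0.50] = 2 + 1 = 3.
Because errors are independent across components, Cov(Tᵢ,Tⱼ) = Cov(Xᵢ,Xⱼ); the off-diagonal part of the true-score variance is the same as above.
True-score variance = [0.65 + 0.90] + 1 = 1.55 + 1 = 2.55.
Reliability = 2.55 / 3 = 0.8500.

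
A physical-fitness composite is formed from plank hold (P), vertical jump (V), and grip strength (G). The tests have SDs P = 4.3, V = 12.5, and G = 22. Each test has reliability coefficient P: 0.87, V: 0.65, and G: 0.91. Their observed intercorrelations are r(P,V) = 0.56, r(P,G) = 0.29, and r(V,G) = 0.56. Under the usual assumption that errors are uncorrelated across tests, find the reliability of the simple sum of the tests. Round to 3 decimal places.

Var(P+V+G) = 4.3² + 12.5² + 22² + 2·[4.3·12.5·0.56 + 4.3·22·0.29 + 12.5·22·0.56] = 658.74 + 423.068 = 1081.81.
Under uncorrelated errors the observed covariances equal the true-score covariances, so only the own-variance terms attenuate.
True-score variance = [4.3²·0.87 + 12.5²·0.65 + 22²·0.91] + 423.068 = 558.089 + 423.068 = 981.157.
Reliability = 981.157 / 1081.81 = 0.907.

0.907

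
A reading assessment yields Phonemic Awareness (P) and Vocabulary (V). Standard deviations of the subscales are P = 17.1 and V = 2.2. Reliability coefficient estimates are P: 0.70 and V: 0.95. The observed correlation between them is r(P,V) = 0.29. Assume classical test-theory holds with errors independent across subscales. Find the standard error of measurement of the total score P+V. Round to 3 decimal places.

Var(total) = 297.25 + 21.8196 = 319.07.
True-score variance = 209.285 + 21.8196 = 231.105, so reliability = 0.7243.
Error variance = 319.07 − 231.105 = 87.965; SEM = √87.965 = 9.379.

9.379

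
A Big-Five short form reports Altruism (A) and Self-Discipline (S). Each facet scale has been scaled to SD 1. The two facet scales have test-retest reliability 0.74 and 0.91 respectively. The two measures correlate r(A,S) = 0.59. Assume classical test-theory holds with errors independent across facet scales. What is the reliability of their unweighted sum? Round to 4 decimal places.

0.8899

Var(A+S) = 2 + 2·[0.59] = 2 + 1.18 = 3.18.
Because errors are independent across components, Cov(Tᵢ,Tⱼ) = Cov(Xᵢ,Xⱼ); the off-diagonal part of the true-score variance is the same as above.
True-score variance = [0.74 + 0.91] + 1.18 = 1.65 + 1.18 = 2.83.
Reliability = 2.83 / 3.18 = 0.8899.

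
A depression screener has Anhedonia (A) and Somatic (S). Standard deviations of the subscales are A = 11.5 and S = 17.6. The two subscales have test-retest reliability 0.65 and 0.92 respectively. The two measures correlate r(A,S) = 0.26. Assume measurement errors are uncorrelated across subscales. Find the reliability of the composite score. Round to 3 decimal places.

0.870

Var(A+S) = 11.5² + 17.6² + 2·[11.5·17.6·0.26] = 442.01 + 105.248 = 547.258.
Because errors are independent across components, Cov(Tᵢ,Tⱼ) = Cov(Xᵢ,Xⱼ); the off-diagonal part of the true-score variance is the same as above.
True-score variance = [11.5²·0.65 + 17.6²·0.92] + 105.248 = 370.942 + 105.248 = 476.19.
Reliability = 476.19 / 547.258 = 0.870.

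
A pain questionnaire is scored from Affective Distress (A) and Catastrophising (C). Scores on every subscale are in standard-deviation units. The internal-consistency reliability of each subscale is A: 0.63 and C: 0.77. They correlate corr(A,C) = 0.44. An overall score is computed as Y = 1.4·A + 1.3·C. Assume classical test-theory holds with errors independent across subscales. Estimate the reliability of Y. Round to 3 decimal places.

0.788

Var(Y) = 1.4² + 1.3² + 2·[1.82·0.44] = 3.65 + 1.6016 = 5.2516.
With uncorrelated errors the cross-covariances are all true-score covariance, so they carry over unchanged; only the diagonal terms shrink to ρᵢσᵢ².
True-score variance = [1.4²·0.63 + 1.3²·0.77] + 1.6016 = 2.5361 + 1.6016 = 4.1377.
Reliability = 4.1377 / 5.2516 = 0.788.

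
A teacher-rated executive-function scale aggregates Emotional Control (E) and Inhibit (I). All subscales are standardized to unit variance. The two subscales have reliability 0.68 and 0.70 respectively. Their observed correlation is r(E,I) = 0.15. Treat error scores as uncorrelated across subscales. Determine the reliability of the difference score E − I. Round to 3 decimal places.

Var(E−I) = 1 + 1 − 2·0.15 = 2 − 0.3 = 1.7.
Because errors are independent across components, Cov(Tᵢ,Tⱼ) = Cov(Xᵢ,Xⱼ); the off-diagonal part of the true-score variance is the same as above.
True-score variance = [0.68 + 0.70] − 0.3 = 1.38 − 0.3 = 1.08.
Reliability = 1.08 / 1.7 = 0.635.

0.635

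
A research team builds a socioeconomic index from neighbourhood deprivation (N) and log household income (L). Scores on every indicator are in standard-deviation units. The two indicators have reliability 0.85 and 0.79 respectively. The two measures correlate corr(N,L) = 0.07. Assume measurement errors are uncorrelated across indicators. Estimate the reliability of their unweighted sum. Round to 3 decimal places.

0.832

Var(N+L) = 2 + 2·[0.07] = 2 + 0.14 = 2.14.
Because errors are independent across components, Cov(Tᵢ,Tⱼ) = Cov(Xᵢ,Xⱼ); the off-diagonal part of the true-score variance is the same as above.
True-score variance = [0.85 + 0.79] + 0.14 = 1.64 + 0.14 = 1.78.
Reliability = 1.78 / 2.14 = 0.832.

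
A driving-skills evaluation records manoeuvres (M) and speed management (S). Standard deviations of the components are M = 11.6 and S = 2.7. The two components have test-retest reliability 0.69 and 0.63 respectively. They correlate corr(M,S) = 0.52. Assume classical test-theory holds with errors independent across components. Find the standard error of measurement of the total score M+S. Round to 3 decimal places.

6.664

Var(total) = 141.85 + 32.5728 = 174.423.
True-score variance = 97.4391 + 32.5728 = 130.012, so reliability = 0.7454.
Error variance = 174.423 − 130.012 = 44.4109; SEM = √44.4109 = 6.664.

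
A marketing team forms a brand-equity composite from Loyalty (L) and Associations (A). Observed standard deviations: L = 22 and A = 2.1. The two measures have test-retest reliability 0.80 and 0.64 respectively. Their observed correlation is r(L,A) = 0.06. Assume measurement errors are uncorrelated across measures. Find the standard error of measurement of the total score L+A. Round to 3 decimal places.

Var(total) = 488.41 + 5.544 = 493.954.
True-score variance = 390.022 + 5.544 = 395.566, so reliability = 0.8008.
Error variance = 493.954 − 395.566 = 98.3876; SEM = √98.3876 = 9.919.

9.919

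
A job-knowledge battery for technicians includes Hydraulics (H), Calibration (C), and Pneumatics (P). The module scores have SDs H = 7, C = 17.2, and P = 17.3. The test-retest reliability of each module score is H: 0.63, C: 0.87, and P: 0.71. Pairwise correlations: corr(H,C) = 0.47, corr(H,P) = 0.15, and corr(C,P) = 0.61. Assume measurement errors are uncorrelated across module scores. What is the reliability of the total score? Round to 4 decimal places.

0.8760

Var(H+C+P) = 7² + 17.2² + 17.3² + 2·[7·17.2·0.47 + 7·17.3·0.15 + 17.2·17.3·0.61] = 644.13 + 512.529 = 1156.66.
Because errors are independent across components, Cov(Tᵢ,Tⱼ) = Cov(Xᵢ,Xⱼ); the off-diagonal part of the true-score variance is the same as above.
True-score variance = [7²·0.63 + 17.2²·0.87 + 17.3²·0.71] + 512.529 = 500.747 + 512.529 = 1013.28.
Reliability = 1013.28 / 1156.66 = 0.8760.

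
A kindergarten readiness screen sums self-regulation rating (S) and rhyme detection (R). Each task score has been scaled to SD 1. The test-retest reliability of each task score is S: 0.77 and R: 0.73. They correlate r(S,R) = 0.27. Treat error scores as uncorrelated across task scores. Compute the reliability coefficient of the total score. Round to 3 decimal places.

Var(S+R) = 2 + 2·[0.27] = 2 + 0.54 = 2.54.
With uncorrelated errors the cross-covariances are all true-score covariance, so they carry over unchanged; only the diagonal terms shrink to ρᵢσᵢ².
True-score variance = [0.77 + 0.73] + 0.54 = 1.5 + 0.54 = 2.04.
Reliability = 2.04 / 2.54 = 0.803.

0.803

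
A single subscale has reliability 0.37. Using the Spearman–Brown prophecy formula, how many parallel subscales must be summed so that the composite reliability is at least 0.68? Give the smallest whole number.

4

k ≥ ρ*(1−ρ₁)/(ρ₁(1−ρ*)) = 0.68·0.63 / (0.37·0.32) = 3.618.
Smallest integer k = 4.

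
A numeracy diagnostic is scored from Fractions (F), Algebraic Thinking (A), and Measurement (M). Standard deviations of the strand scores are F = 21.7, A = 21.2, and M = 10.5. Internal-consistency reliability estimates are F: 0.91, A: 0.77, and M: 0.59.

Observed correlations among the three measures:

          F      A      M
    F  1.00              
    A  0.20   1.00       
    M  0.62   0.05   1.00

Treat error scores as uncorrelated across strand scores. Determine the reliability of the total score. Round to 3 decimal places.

0.874

Var(F+A+M) = 21.7² + 21.2² + 10.5² + 2·[21.7·21.2·0.20 + 21.7·10.5·0.62 + 21.2·10.5·0.05] = 1030.58 + 488.81 = 1519.39.
Because errors are independent across components, Cov(Tᵢ,Tⱼ) = Cov(Xᵢ,Xⱼ); the off-diagonal part of the true-score variance is the same as above.
True-score variance = [21.7²·0.91 + 21.2²·0.77 + 10.5²·0.59] + 488.81 = 839.626 + 488.81 = 1328.44.
Reliability = 1328.44 / 1519.39 = 0.874.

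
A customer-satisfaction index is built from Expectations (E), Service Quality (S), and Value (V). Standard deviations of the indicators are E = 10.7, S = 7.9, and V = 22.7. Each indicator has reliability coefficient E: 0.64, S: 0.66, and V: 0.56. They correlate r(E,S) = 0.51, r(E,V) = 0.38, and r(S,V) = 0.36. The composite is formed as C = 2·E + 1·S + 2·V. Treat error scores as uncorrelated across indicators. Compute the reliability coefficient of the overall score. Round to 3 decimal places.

Var(C) = 2²·10.7² + 7.9² + 2²·22.7² + 2·[2·10.7·7.9·0.51 + 4·10.7·22.7·0.38 + 2·7.9·22.7·0.36] = 2581.53 + 1169.06 = 3750.59.
Because errors are independent across components, Cov(Tᵢ,Tⱼ) = Cov(Xᵢ,Xⱼ); the off-diagonal part of the true-score variance is the same as above.
True-score variance = [2²·10.7²·0.64 + 7.9²·0.66 + 2²·22.7²·0.56] + 1169.06 = 1488.53 + 1169.06 = 2657.6.
Reliability = 2657.6 / 3750.59 = 0.709.

0.709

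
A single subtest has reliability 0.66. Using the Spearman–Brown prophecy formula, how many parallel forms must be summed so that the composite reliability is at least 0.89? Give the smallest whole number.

k ≥ ρ*(1−ρ₁)/(ρ₁(1−ρ*)) = 0.89·0.34 / (0.66·0.11) = 4.168.
Smallest integer k = 5.

5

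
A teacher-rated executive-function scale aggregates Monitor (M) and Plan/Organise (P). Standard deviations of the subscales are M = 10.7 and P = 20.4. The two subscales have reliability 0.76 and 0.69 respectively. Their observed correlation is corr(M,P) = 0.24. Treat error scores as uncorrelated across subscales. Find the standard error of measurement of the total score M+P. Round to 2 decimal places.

Var(total) = 530.65 + 104.774 = 635.424.
True-score variance = 374.163 + 104.774 = 478.937, so reliability = 0.7537.
Error variance = 635.424 − 478.937 = 156.487; SEM = √156.487 = 12.51.

12.51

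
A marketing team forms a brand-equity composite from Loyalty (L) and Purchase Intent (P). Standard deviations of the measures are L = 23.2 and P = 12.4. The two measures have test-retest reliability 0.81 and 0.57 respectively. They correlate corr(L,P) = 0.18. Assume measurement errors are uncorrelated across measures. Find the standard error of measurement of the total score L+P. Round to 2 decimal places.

12.98

Var(total) = 692 + 103.565 = 795.565.
True-score variance = 523.618 + 103.565 = 627.182, so reliability = 0.7883.
Error variance = 795.565 − 627.182 = 168.382; SEM = √168.382 = 12.98.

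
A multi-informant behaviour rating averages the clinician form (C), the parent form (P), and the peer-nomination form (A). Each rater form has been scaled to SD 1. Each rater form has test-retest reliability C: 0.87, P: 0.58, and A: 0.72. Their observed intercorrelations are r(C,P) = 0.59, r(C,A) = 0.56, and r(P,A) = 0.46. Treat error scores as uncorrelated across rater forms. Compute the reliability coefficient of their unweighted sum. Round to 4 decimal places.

0.8666

Var(C+P+A) = 3 + 2·[0.59 + 0.56 + 0.46] = 3 + 3.22 = 6.22.
With uncorrelated errors the cross-covariances are all true-score covariance, so they carry over unchanged; only the diagonal terms shrink to ρᵢσᵢ².
True-score variance = [0.87 + 0.58 + 0.72] + 3.22 = 2.17 + 3.22 = 5.39.
Reliability = 5.39 / 6.22 = 0.8666.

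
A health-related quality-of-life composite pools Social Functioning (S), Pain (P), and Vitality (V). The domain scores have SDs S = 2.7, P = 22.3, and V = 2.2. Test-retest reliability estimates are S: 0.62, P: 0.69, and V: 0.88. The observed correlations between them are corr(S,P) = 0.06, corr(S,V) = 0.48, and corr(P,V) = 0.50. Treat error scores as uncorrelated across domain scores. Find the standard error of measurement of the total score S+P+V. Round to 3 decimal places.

12.550

Var(total) = 509.42 + 61.9876 = 571.408.
True-score variance = 351.909 + 61.9876 = 413.897, so reliability = 0.7243.
Error variance = 571.408 − 413.897 = 157.511; SEM = √157.511 = 12.550.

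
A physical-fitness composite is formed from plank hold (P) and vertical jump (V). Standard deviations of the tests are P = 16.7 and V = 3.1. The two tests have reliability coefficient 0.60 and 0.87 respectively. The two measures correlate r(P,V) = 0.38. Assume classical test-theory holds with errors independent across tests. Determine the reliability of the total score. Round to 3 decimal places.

0.656

Var(P+V) = 16.7² + 3.1² + 2·[16.7·3.1·0.38] = 288.5 + 39.3452 = 327.845.
Under uncorrelated errors the observed covariances equal the true-score covariances, so only the own-variance terms attenuate.
True-score variance = [16.7²·0.60 + 3.1²·0.87] + 39.3452 = 175.695 + 39.3452 = 215.04.
Reliability = 215.04 / 327.845 = 0.656.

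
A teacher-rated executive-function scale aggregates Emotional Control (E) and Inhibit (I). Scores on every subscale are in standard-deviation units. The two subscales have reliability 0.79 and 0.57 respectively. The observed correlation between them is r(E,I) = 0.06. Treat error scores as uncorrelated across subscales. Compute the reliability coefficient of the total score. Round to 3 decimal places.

0.698

Var(E+I) = 2 + 2·[0.06] = 2 + 0.12 = 2.12.
With uncorrelated errors the cross-covariances are all true-score covariance, so they carry over unchanged; only the diagonal terms shrink to ρᵢσᵢ².
True-score variance = [0.79 + 0.57] + 0.12 = 1.36 + 0.12 = 1.48.
Reliability = 1.48 / 2.12 = 0.698.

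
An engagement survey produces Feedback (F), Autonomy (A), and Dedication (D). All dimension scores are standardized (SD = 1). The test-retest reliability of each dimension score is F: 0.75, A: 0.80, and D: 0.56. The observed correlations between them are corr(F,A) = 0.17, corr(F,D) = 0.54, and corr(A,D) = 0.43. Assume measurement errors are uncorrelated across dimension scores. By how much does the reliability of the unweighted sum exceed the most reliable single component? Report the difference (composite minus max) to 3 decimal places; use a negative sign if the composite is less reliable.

Var(sum) = 3 + 2.28 = 5.28; true-score variance = 2.11 + 2.28 = 4.39; composite reliability = 0.8314.
Max component reliability = 0.8000.
Difference = 0.8314 − 0.8000 = 0.031.

0.031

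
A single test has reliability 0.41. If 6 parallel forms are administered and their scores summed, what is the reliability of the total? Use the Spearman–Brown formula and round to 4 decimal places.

ρ_k = kρ / (1 + (k−1)ρ) = 6·0.41 / (1 + 5·0.41) = 2.460 / 3.050 = 0.8066.

0.8066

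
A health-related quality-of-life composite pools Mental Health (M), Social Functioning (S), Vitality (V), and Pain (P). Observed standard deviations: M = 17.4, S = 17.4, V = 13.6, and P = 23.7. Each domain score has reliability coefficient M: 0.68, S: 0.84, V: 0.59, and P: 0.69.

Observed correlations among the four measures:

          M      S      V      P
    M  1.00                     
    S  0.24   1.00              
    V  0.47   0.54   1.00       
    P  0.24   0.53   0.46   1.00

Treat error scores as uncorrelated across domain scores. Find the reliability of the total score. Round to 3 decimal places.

Var(M+S+V+P) = 17.4² + 17.4² + 13.6² + 23.7² + 2·[17.4·17.4·0.24 + 17.4·13.6·0.47 + 17.4·23.7·0.24 + 17.4·13.6·0.54 + 17.4·23.7·0.53 + 13.6·23.7·0.46] = 1352.17 + 1554.94 = 2907.11.
With uncorrelated errors the cross-covariances are all true-score covariance, so they carry over unchanged; only the diagonal terms shrink to ρᵢσᵢ².
True-score variance = [17.4²·0.68 + 17.4²·0.84 + 13.6²·0.59 + 23.7²·0.69] + 1554.94 = 956.888 + 1554.94 = 2511.82.
Reliability = 2511.82 / 2907.11 = 0.864.

0.864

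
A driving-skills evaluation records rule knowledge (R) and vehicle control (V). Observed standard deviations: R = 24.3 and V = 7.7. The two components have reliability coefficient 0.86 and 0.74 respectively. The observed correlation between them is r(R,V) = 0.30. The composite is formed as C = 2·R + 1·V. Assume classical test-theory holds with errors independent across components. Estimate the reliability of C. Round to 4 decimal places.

0.8692

Var(C) = 2²·24.3² + 7.7² + 2·[2·24.3·7.7·0.30] = 2421.25 + 224.532 = 2645.78.
With uncorrelated errors the cross-covariances are all true-score covariance, so they carry over unchanged; only the diagonal terms shrink to ρᵢσᵢ².
True-score variance = [2²·24.3²·0.86 + 7.7²·0.74] + 224.532 = 2075.16 + 224.532 = 2299.69.
Reliability = 2299.69 / 2645.78 = 0.8692.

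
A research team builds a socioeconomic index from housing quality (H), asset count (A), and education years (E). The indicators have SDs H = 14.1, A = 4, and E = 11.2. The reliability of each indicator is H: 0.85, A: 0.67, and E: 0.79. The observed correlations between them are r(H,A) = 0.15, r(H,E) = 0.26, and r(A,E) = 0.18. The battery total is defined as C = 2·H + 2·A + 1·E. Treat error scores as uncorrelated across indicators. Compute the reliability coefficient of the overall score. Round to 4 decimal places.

Var(C) = 2²·14.1² + 2²·4² + 11.2² + 2·[4·14.1·4·0.15 + 2·14.1·11.2·0.26 + 2·4·11.2·0.18] = 984.68 + 264.173 = 1248.85.
Under uncorrelated errors the observed covariances equal the true-score covariances, so only the own-variance terms attenuate.
True-score variance = [2²·14.1²·0.85 + 2²·4²·0.67 + 11.2²·0.79] + 264.173 = 817.932 + 264.173 = 1082.1.
Reliability = 1082.1 / 1248.85 = 0.8665.

0.8665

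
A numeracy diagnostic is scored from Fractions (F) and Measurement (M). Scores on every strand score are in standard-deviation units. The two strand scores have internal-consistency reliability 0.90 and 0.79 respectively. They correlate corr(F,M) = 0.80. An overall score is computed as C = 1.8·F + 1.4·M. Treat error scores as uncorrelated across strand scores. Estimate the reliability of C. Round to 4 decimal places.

0.9203

Var(C) = 1.8² + 1.4² + 2·[2.52·0.80] = 5.2 + 4.032 = 9.232.
Under uncorrelated errors the observed covariances equal the true-score covariances, so only the own-variance terms attenuate.
True-score variance = [1.8²·0.90 + 1.4²·0.79] + 4.032 = 4.4644 + 4.032 = 8.4964.
Reliability = 8.4964 / 9.232 = 0.9203.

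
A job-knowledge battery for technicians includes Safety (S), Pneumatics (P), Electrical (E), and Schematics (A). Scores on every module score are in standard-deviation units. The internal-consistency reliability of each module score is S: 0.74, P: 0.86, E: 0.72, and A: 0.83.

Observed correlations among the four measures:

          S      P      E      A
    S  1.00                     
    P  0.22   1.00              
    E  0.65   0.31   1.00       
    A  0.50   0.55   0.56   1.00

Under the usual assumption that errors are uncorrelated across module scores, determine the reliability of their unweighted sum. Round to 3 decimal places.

0.911

Var(S+P+E+A) = 4 + 2·[0.22 + 0.65 + 0.50 + 0.31 + 0.55 + 0.56] = 4 + 5.58 = 9.58.
Under uncorrelated errors the observed covariances equal the true-score covariances, so only the own-variance terms attenuate.
True-score variance = [0.74 + 0.86 + 0.72 + 0.83] + 5.58 = 3.15 + 5.58 = 8.73.
Reliability = 8.73 / 9.58 = 0.911.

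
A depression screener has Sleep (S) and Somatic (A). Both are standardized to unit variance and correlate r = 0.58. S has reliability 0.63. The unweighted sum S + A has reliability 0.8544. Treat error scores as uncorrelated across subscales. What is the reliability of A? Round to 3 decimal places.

0.910

Var(S+A) = 2 + 2·0.58 = 3.160.
True-score variance = ρ_S + ρ_A + 2·0.58, so 0.8544 = (0.63 + ρ_A + 1.16) / 3.160.
ρ_A = 0.8544·3.160 − 0.63 − 1.16 = 0.910.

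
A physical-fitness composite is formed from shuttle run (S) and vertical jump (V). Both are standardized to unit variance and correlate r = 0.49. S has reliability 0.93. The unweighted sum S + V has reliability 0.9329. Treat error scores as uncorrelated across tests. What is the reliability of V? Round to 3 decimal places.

Var(S+V) = 2 + 2·0.49 = 2.980.
True-score variance = ρ_S + ρ_V + 2·0.49, so 0.9329 = (0.93 + ρ_V + 0.98) / 2.980.
ρ_V = 0.9329·2.980 − 0.93 − 0.98 = 0.870.

0.870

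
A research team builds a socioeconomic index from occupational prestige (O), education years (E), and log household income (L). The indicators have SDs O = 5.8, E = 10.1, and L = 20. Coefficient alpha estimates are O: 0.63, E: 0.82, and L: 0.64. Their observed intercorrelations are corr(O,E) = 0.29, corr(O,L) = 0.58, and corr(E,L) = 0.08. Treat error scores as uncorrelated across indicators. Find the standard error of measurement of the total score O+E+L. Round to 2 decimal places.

Var(total) = 535.65 + 200.856 = 736.506.
True-score variance = 360.841 + 200.856 = 561.698, so reliability = 0.7627.
Error variance = 736.506 − 561.698 = 174.809; SEM = √174.809 = 13.22.

13.22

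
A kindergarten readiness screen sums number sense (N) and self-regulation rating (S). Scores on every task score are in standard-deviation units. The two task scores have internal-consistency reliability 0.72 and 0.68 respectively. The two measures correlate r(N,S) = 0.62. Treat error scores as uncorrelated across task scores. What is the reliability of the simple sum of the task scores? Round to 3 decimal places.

Var(N+S) = 2 + 2·[0.62] = 2 + 1.24 = 3.24.
Under uncorrelated errors the observed covariances equal the true-score covariances, so only the own-variance terms attenuate.
True-score variance = [0.72 + 0.68] + 1.24 = 1.4 + 1.24 = 2.64.
Reliability = 2.64 / 3.24 = 0.815.

0.815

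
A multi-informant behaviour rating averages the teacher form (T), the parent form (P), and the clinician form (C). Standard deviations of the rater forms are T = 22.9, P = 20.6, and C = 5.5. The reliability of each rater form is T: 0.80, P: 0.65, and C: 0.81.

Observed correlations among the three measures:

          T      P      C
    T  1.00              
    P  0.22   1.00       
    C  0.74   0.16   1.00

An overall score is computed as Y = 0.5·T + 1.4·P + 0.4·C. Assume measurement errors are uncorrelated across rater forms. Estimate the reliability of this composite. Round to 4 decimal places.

0.7281

Var(Y) = 0.5²·22.9² + 1.4²·20.6² + 0.4²·5.5² + 2·[0.7·22.9·20.6·0.22 + 0.2·22.9·5.5·0.74 + 0.56·20.6·5.5·0.16] = 967.688 + 202.88 = 1170.57.
With uncorrelated errors the cross-covariances are all true-score covariance, so they carry over unchanged; only the diagonal terms shrink to ρᵢσᵢ².
True-score variance = [0.5²·22.9²·0.80 + 1.4²·20.6²·0.65 + 0.4²·5.5²·0.81] + 202.88 = 649.437 + 202.88 = 852.318.
Reliability = 852.318 / 1170.57 = 0.7281.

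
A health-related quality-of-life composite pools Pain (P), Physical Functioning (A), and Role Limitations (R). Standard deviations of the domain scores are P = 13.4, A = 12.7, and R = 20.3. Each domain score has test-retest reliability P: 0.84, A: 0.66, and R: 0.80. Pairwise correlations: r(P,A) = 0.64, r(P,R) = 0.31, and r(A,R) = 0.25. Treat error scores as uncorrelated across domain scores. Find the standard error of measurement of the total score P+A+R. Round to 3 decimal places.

Var(total) = 752.94 + 515.388 = 1268.33.
True-score variance = 586.954 + 515.388 = 1102.34, so reliability = 0.8691.
Error variance = 1268.33 − 1102.34 = 165.986; SEM = √165.986 = 12.884.

12.884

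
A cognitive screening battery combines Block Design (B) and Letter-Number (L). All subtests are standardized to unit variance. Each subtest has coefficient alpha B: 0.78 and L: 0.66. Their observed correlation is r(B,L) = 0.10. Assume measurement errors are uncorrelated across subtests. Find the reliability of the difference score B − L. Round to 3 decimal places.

0.689

Var(B−L) = 1 + 1 − 2·0.10 = 2 − 0.2 = 1.8.
Because errors are independent across components, Cov(Tᵢ,Tⱼ) = Cov(Xᵢ,Xⱼ); the off-diagonal part of the true-score variance is the same as above.
True-score variance = [0.78 + 0.66] − 0.2 = 1.44 − 0.2 = 1.24.
Reliability = 1.24 / 1.8 = 0.689.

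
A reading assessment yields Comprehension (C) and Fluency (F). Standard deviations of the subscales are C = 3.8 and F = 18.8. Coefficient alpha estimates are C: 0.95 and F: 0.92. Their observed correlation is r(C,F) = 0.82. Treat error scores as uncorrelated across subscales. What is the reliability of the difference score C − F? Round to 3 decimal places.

Var(C−F) = 3.8² + 18.8² − 2·3.8·18.8·0.82 = 367.88 − 117.162 = 250.718.
Under uncorrelated errors the observed covariances equal the true-score covariances, so only the own-variance terms attenuate.
True-score variance = [3.8²·0.95 + 18.8²·0.92] − 117.162 = 338.883 − 117.162 = 221.721.
Reliability = 221.721 / 250.718 = 0.884.

0.884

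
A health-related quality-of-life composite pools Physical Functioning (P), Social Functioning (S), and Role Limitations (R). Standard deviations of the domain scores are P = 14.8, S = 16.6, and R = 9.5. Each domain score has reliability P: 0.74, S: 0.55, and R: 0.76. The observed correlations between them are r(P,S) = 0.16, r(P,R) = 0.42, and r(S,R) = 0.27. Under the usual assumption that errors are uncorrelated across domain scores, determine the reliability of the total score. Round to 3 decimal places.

Var(P+S+R) = 14.8² + 16.6² + 9.5² + 2·[14.8·16.6·0.16 + 14.8·9.5·0.42 + 16.6·9.5·0.27] = 584.85 + 281.88 = 866.73.
With uncorrelated errors the cross-covariances are all true-score covariance, so they carry over unchanged; only the diagonal terms shrink to ρᵢσᵢ².
True-score variance = [14.8²·0.74 + 16.6²·0.55 + 9.5²·0.76] + 281.88 = 382.238 + 281.88 = 664.117.
Reliability = 664.117 / 866.73 = 0.766.

0.766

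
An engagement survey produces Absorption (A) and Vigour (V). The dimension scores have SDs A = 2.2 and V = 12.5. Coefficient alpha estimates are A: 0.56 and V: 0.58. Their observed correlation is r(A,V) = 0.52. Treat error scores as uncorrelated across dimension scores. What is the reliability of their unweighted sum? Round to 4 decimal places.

Var(A+V) = 2.2² + 12.5² + 2·[2.2·12.5·0.52] = 161.09 + 28.6 = 189.69.
Because errors are independent across components, Cov(Tᵢ,Tⱼ) = Cov(Xᵢ,Xⱼ); the off-diagonal part of the true-score variance is the same as above.
True-score variance = [2.2²·0.56 + 12.5²·0.58] + 28.6 = 93.3354 + 28.6 = 121.935.
Reliability = 121.935 / 189.69 = 0.6428.

0.6428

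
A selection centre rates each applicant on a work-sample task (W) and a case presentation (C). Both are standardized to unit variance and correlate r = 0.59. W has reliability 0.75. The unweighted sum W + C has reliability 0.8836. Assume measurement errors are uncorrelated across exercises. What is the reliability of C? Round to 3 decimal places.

Var(W+C) = 2 + 2·0.59 = 3.180.
True-score variance = ρ_W + ρ_C + 2·0.59, so 0.8836 = (0.75 + ρ_C + 1.18) / 3.180.
ρ_C = 0.8836·3.180 − 0.75 − 1.18 = 0.880.

0.880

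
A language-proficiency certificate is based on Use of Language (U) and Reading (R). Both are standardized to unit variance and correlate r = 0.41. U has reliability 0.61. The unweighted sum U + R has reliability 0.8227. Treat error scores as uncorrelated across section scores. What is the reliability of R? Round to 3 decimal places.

0.890

Var(U+R) = 2 + 2·0.41 = 2.820.
True-score variance = ρ_U + ρ_R + 2·0.41, so 0.8227 = (0.61 + ρ_R + 0.82) / 2.820.
ρ_R = 0.8227·2.820 − 0.61 − 0.82 = 0.890.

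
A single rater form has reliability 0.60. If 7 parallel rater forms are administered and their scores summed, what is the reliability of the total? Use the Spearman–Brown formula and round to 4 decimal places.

0.9130

ρ_k = kρ / (1 + (k−1)ρ) = 7·0.60 / (1 + 6·0.60) = 4.200 / 4.600 = 0.9130.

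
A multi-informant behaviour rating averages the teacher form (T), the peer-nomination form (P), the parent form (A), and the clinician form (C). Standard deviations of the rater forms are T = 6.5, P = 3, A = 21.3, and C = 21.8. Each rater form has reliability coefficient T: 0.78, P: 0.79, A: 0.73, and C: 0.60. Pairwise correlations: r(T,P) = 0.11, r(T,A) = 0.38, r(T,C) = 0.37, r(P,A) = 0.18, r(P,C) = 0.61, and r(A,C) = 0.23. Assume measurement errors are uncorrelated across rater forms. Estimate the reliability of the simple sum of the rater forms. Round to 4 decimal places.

0.7857

Var(T+P+A+C) = 6.5² + 3² + 21.3² + 21.8² + 2·[6.5·3·0.11 + 6.5·21.3·0.38 + 6.5·21.8·0.37 + 3·21.3·0.18 + 3·21.8·0.61 + 21.3·21.8·0.23] = 980.18 + 530.758 = 1510.94.
Under uncorrelated errors the observed covariances equal the true-score covariances, so only the own-variance terms attenuate.
True-score variance = [6.5²·0.78 + 3²·0.79 + 21.3²·0.73 + 21.8²·0.60] + 530.758 = 656.403 + 530.758 = 1187.16.
Reliability = 1187.16 / 1510.94 = 0.7857.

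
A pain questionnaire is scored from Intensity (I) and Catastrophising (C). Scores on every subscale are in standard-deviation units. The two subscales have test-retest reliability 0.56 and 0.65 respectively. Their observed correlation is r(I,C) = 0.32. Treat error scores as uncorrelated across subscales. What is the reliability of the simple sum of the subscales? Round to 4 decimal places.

Var(I+C) = 2 + 2·[0.32] = 2 + 0.64 = 2.64.
Because errors are independent across components, Cov(Tᵢ,Tⱼ) = Cov(Xᵢ,Xⱼ); the off-diagonal part of the true-score variance is the same as above.
True-score variance = [0.56 + 0.65] + 0.64 = 1.21 + 0.64 = 1.85.
Reliability = 1.85 / 2.64 = 0.7008.

0.7008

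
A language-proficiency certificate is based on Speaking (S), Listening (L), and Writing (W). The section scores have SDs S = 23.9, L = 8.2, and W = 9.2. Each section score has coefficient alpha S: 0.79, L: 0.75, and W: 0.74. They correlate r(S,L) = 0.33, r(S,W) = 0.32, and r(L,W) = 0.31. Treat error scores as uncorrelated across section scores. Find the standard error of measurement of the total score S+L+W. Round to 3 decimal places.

Var(total) = 723.09 + 316.843 = 1039.93.
True-score variance = 564.319 + 316.843 = 881.162, so reliability = 0.8473.
Error variance = 1039.93 − 881.162 = 158.77; SEM = √158.77 = 12.600.

12.600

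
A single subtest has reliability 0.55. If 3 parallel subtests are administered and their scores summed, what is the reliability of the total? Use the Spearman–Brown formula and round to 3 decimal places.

ρ_k = kρ / (1 + (k−1)ρ) = 3·0.55 / (1 + 2·0.55) = 1.650 / 2.100 = 0.786.

0.786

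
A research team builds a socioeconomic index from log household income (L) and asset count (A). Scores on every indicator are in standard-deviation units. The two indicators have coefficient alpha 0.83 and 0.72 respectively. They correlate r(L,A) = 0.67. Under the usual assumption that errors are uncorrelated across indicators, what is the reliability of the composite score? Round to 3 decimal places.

Var(L+A) = 2 + 2·[0.67] = 2 + 1.34 = 3.34.
Because errors are independent across components, Cov(Tᵢ,Tⱼ) = Cov(Xᵢ,Xⱼ); the off-diagonal part of the true-score variance is the same as above.
True-score variance = [0.83 + 0.72] + 1.34 = 1.55 + 1.34 = 2.89.
Reliability = 2.89 / 3.34 = 0.865.

0.865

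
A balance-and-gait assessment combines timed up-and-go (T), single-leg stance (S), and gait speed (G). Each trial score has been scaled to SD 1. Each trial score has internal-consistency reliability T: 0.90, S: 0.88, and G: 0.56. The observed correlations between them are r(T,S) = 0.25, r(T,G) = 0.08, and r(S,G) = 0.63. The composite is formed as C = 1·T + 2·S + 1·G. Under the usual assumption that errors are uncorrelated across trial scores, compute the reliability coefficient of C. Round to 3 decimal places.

0.895

Var(C) = 1 + 2² + 1 + 2·[2·0.25 + 0.08 + 2·0.63] = 6 + 3.68 = 9.68.
Because errors are independent across components, Cov(Tᵢ,Tⱼ) = Cov(Xᵢ,Xⱼ); the off-diagonal part of the true-score variance is the same as above.
True-score variance = [0.90 + 2²·0.88 + 0.56] + 3.68 = 4.98 + 3.68 = 8.66.
Reliability = 8.66 / 9.68 = 0.895.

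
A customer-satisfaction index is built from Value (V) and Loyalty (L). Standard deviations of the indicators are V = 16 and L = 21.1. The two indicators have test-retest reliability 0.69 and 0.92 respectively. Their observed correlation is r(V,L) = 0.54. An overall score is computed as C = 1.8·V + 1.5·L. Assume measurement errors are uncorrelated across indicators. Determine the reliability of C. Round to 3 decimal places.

0.880

Var(C) = 1.8²·16² + 1.5²·21.1² + 2·[2.7·16·21.1·0.54] = 1831.16 + 984.442 = 2815.6.
Under uncorrelated errors the observed covariances equal the true-score covariances, so only the own-variance terms attenuate.
True-score variance = [1.8²·16²·0.69 + 1.5²·21.1²·0.92] + 984.442 = 1493.9 + 984.442 = 2478.34.
Reliability = 2478.34 / 2815.6 = 0.880.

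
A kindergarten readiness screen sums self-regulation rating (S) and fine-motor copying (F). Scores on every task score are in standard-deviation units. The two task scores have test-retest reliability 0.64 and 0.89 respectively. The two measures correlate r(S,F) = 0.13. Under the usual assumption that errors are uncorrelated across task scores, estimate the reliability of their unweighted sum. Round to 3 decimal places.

0.792

Var(S+F) = 2 + 2·[0.13] = 2 + 0.26 = 2.26.
Under uncorrelated errors the observed covariances equal the true-score covariances, so only the own-variance terms attenuate.
True-score variance = [0.64 + 0.89] + 0.26 = 1.53 + 0.26 = 1.79.
Reliability = 1.79 / 2.26 = 0.792.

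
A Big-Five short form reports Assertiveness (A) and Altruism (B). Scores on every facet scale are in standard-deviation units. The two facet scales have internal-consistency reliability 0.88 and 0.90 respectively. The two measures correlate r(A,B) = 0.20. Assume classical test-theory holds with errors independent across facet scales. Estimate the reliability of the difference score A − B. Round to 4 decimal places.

0.8625

Var(A−B) = 1 + 1 − 2·0.20 = 2 − 0.4 = 1.6.
With uncorrelated errors the cross-covariances are all true-score covariance, so they carry over unchanged; only the diagonal terms shrink to ρᵢσᵢ².
True-score variance = [0.88 + 0.90] − 0.4 = 1.78 − 0.4 = 1.38.
Reliability = 1.38 / 1.6 = 0.8625.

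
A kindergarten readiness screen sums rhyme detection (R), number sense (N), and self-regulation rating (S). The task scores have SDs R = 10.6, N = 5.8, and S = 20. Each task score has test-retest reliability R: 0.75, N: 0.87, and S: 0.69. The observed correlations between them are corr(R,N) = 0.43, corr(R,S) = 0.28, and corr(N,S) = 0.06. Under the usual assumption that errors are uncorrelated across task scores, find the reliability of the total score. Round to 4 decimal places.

0.7861

Var(R+N+S) = 10.6² + 5.8² + 20² + 2·[10.6·5.8·0.43 + 10.6·20·0.28 + 5.8·20·0.06] = 546 + 185.513 = 731.513.
With uncorrelated errors the cross-covariances are all true-score covariance, so they carry over unchanged; only the diagonal terms shrink to ρᵢσᵢ².
True-score variance = [10.6²·0.75 + 5.8²·0.87 + 20²·0.69] + 185.513 = 389.537 + 185.513 = 575.05.
Reliability = 575.05 / 731.513 = 0.7861.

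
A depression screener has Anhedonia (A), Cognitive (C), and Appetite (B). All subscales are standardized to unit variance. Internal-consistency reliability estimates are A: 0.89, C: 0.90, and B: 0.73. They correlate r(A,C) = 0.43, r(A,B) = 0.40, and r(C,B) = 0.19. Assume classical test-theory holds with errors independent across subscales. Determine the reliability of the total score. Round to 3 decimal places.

Var(A+C+B) = 3 + 2·[0.43 + 0.40 + 0.19] = 3 + 2.04 = 5.04.
Under uncorrelated errors the observed covariances equal the true-score covariances, so only the own-variance terms attenuate.
True-score variance = [0.89 + 0.90 + 0.73] + 2.04 = 2.52 + 2.04 = 4.56.
Reliability = 4.56 / 5.04 = 0.905.

0.905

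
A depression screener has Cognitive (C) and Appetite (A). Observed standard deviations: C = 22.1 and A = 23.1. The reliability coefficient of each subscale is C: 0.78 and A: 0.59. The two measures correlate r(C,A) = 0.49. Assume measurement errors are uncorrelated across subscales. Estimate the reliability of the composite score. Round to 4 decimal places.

0.7857

Var(C+A) = 22.1² + 23.1² + 2·[22.1·23.1·0.49] = 1022.02 + 500.3 = 1522.32.
With uncorrelated errors the cross-covariances are all true-score covariance, so they carry over unchanged; only the diagonal terms shrink to ρᵢσᵢ².
True-score variance = [22.1²·0.78 + 23.1²·0.59] + 500.3 = 695.79 + 500.3 = 1196.09.
Reliability = 1196.09 / 1522.32 = 0.7857.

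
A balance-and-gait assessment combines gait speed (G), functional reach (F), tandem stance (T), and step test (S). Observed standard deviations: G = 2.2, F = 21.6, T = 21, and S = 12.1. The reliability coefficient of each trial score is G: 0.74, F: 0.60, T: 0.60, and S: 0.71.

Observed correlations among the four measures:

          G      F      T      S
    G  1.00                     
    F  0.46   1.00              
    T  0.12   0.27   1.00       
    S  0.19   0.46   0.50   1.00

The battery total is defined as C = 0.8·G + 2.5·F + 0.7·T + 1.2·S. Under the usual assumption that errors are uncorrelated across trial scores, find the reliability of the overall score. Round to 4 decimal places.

0.7268

Var(C) = 0.8²·2.2² + 2.5²·21.6² + 0.7²·21² + 1.2²·12.1² + 2·[2·2.2·21.6·0.46 + 0.56·2.2·21·0.12 + 0.96·2.2·12.1·0.19 + 1.75·21.6·21·0.27 + 3·21.6·12.1·0.46 + 0.84·21·12.1·0.50] = 3346.02 + 1466.81 = 4812.82.
With uncorrelated errors the cross-covariances are all true-score covariance, so they carry over unchanged; only the diagonal terms shrink to ρᵢσᵢ².
True-score variance = [0.8²·2.2²·0.74 + 2.5²·21.6²·0.60 + 0.7²·21²·0.60 + 1.2²·12.1²·0.71] + 1466.81 = 2031.24 + 1466.81 = 3498.04.
Reliability = 3498.04 / 4812.82 = 0.7268.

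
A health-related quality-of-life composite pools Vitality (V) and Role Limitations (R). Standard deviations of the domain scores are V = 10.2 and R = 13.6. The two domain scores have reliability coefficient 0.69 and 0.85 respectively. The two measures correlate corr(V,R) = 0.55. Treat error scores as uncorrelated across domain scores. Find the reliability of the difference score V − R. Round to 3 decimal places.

0.560

Var(V−R) = 10.2² + 13.6² − 2·10.2·13.6·0.55 = 289 − 152.592 = 136.408.
With uncorrelated errors the cross-covariances are all true-score covariance, so they carry over unchanged; only the diagonal terms shrink to ρᵢσᵢ².
True-score variance = [10.2²·0.69 + 13.6²·0.85] − 152.592 = 229.004 − 152.592 = 76.4116.
Reliability = 76.4116 / 136.408 = 0.560.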